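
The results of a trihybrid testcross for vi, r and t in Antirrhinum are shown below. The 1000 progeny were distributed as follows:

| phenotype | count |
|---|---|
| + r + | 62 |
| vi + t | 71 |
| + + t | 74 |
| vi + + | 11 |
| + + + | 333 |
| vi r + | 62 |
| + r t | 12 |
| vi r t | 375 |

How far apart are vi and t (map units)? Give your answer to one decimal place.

The two most frequent reciprocal classes, + + + and vi r t, are the parental types, so the F1 was + + + / vi r t.
The two rarest classes, vi + + and + r t, are the double crossovers. Comparing them with the parentals, only the vi allele has switched, so vi is the middle locus and the order is r – vi – t.
Crossovers in the vi–t interval produce the single-crossover classes + + t and vi r + (74 + 62 = 136) plus the double crossovers (23).
RF(vi–t) = (136 + 23) / 1000 = 159/1000 = 0.1590 → 15.9 map units.

15.9 map units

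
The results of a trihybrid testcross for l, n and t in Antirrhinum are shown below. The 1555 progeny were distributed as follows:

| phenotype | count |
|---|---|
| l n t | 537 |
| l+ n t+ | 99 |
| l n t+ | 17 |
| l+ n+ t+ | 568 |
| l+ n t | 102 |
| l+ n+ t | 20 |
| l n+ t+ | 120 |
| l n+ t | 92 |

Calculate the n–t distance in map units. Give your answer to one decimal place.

14.7 map units

The two most frequent reciprocal classes, l n t and l+ n+ t+, are the parental types, so the F1 was l n t / l+ n+ t+.
The two rarest classes, l n t+ and l+ n+ t, are the double crossovers. Comparing them with the parentals, only the t allele has switched, so t is the middle locus and the order is l – t – n.
Crossovers in the t–n interval produce the single-crossover classes l n+ t and l+ n t+ (92 + 99 = 191) plus the double crossovers (37).
RF(t–n) = (191 + 37) / 1555 = 228/1555 = 0.1466 → 14.7 map units.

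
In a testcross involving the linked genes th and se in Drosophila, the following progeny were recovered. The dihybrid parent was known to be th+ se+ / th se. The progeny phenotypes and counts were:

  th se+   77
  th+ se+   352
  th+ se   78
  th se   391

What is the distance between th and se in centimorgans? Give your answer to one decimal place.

17.3 centimorgans

The recombinant classes are th+ se and th se+: 78 + 77 = 155.
Recombination frequency = 155/898 = 0.1726 ≈ 17.3%, i.e. 17.3 centimorgans.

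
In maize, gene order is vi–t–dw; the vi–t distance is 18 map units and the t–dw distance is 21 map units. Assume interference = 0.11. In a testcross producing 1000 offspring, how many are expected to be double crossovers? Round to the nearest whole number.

34

Map distances give recombination frequencies of 0.180 and 0.210 for the two intervals.
With interference 0.11 (so coincidence = 0.89), expected double-crossover frequency = 0.180 × 0.210 × 0.89 = 0.03364.
Expected number = 0.03364 × 1000 = 33.64 ≈ 34.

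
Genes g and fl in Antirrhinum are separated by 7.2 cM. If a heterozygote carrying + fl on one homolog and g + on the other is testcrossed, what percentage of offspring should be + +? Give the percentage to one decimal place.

3.6%

A map distance of 7.2 cM corresponds to a recombination frequency of 0.072.
The F1 is + fl / g +, so + + is a recombinant gamete class with expected frequency r/2 = 0.072/2 = 0.0360.
That is 0.0360 = 3.6% of the progeny.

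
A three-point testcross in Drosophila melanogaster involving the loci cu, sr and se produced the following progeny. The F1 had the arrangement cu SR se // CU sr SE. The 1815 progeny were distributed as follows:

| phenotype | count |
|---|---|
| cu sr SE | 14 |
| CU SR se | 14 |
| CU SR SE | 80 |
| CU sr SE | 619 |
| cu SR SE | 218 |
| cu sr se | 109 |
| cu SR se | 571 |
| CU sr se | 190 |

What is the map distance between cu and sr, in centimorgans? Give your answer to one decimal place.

12.0 centimorgans

The two rarest classes, CU SR se and cu sr SE, are the double crossovers. Comparing them with the parentals, only the cu allele has switched, so cu is the middle locus and the order is se – cu – sr.
Crossovers in the cu–sr interval produce the single-crossover classes cu sr se and CU SR SE (109 + 80 = 189) plus the double crossovers (28).
RF(cu–sr) = (189 + 28) / 1815 = 217/1815 = 0.1196 → 12.0 centimorgans.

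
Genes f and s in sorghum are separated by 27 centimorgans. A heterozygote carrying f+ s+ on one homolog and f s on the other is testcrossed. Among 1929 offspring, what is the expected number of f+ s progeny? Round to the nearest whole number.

260

A map distance of 27 centimorgans corresponds to a recombination frequency of 0.270.
The F1 is f+ s+ / f s, so f+ s is a recombinant gamete class with expected frequency r/2 = 0.270/2 = 0.1350.
Expected number = 0.1350 × 1929 = 260.42 ≈ 260.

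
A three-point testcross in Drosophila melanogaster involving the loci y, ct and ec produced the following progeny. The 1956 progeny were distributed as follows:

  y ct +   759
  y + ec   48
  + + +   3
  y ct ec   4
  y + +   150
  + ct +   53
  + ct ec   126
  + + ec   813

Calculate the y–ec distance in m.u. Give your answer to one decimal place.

The two most frequent reciprocal classes, y ct + and + + ec, are the parental types, so the F1 was y ct + / + + ec.
The two rarest classes, y ct ec and + + +, are the double crossovers. Comparing them with the parentals, only the ec allele has switched, so ec is the middle locus and the order is ct – ec – y.
Crossovers in the ec–y interval produce the single-crossover classes + ct + and y + ec (53 + 48 = 101) plus the double crossovers (7).
RF(ec–y) = (101 + 7) / 1956 = 108/1956 = 0.0552 → 5.5 m.u.

5.5 m.u.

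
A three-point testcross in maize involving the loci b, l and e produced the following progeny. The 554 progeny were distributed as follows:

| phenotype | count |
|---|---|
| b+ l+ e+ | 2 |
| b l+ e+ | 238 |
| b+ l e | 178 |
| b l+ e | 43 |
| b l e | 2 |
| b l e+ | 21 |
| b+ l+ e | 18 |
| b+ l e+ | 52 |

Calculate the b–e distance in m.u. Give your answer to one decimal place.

The two most frequent reciprocal classes, b l+ e+ and b+ l e, are the parental types, so the F1 was b l+ e+ / b+ l e.
The two rarest classes, b+ l+ e+ and b l e, are the double crossovers. Comparing them with the parentals, only the b allele has switched, so b is the middle locus and the order is l – b – e.
Crossovers in the b–e interval produce the single-crossover classes b l+ e and b+ l e+ (43 + 52 = 95) plus the double crossovers (4).
RF(b–e) = (95 + 4) / 554 = 99/554 = 0.1787 → 17.9 m.u.

17.9 m.u.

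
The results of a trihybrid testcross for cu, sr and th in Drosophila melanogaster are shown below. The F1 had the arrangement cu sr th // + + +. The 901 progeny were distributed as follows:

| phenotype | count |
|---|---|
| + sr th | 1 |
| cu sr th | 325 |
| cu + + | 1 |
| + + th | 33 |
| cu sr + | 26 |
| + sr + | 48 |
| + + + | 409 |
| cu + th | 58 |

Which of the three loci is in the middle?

The two rarest classes, + sr th and cu + +, are the double crossovers. Comparing them with the parentals, only the cu allele has switched, so cu is the middle locus and the order is sr – cu – th.

cu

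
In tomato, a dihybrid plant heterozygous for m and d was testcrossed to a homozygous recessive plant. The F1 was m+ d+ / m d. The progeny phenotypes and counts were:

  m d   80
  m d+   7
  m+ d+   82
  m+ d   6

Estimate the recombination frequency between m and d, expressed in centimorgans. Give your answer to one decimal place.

The recombinant classes are m+ d and m d+: 6 + 7 = 13.
Recombination frequency = 13/175 = 0.0743 ≈ 7.4%, i.e. 7.4 centimorgans.

7.4 centimorgans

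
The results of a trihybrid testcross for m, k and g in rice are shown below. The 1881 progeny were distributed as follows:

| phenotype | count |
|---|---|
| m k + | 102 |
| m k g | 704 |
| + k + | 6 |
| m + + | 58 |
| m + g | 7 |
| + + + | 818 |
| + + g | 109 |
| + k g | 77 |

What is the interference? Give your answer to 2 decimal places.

0.26

The two most frequent reciprocal classes, m k g and + + +, are the parental types, so the F1 was m k g / + + +.
The two rarest classes, m + g and + k +, are the double crossovers. Comparing them with the parentals, only the k allele has switched, so k is the middle locus and the order is m – k – g.
m–k: (135 + 13)/1881 = 0.0787; k–g: (211 + 13)/1881 = 0.1191.
Expected DCO frequency = 0.0787 × 0.1191 ≈ 0.00937; observed = 13/1881 ≈ 0.00691.
Coefficient of coincidence = 0.00691/0.00937 ≈ 0.74; interference = 1 − 0.74 = 0.26.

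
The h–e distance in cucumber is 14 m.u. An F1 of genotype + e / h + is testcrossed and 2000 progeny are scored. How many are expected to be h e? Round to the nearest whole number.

A map distance of 14 m.u. corresponds to a recombination frequency of 0.140.
The F1 is + e / h +, so h e is a recombinant gamete class with expected frequency r/2 = 0.140/2 = 0.0700.
Expected number = 0.0700 × 2000 = 140.00 ≈ 140.

140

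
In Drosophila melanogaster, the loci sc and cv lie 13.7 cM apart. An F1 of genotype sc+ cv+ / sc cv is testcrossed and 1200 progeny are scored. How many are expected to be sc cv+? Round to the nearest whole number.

82

A map distance of 13.7 cM corresponds to a recombination frequency of 0.137.
The F1 is sc+ cv+ / sc cv, so sc cv+ is a recombinant gamete class with expected frequency r/2 = 0.137/2 = 0.0685.
Expected number = 0.0685 × 1200 = 82.20 ≈ 82.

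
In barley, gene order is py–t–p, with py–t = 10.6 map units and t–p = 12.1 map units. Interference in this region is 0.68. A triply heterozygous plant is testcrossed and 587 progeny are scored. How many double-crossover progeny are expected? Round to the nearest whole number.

Map distances give recombination frequencies of 0.106 and 0.121 for the two intervals.
With interference 0.68 (so coincidence = 0.32), expected double-crossover frequency = 0.106 × 0.121 × 0.32 = 0.00410.
Expected number = 0.00410 × 587 = 2.41 ≈ 2.

2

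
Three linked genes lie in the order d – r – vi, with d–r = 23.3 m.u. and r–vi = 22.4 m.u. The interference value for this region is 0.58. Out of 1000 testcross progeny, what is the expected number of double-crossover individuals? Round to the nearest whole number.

Map distances give recombination frequencies of 0.233 and 0.224 for the two intervals.
With interference 0.58 (so coincidence = 0.42), expected double-crossover frequency = 0.233 × 0.224 × 0.42 = 0.02192.
Expected number = 0.02192 × 1000 = 21.92 ≈ 22.

22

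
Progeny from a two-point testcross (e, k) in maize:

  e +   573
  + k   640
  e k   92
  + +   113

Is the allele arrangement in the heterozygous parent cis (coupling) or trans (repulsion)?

trans

The two most frequent classes are + k (640) and e + (573); these are the parental (non-recombinant) types.
So the F1 carried + k on one chromosome and e + on the other — the recessive alleles are on opposite chromosomes (trans / repulsion).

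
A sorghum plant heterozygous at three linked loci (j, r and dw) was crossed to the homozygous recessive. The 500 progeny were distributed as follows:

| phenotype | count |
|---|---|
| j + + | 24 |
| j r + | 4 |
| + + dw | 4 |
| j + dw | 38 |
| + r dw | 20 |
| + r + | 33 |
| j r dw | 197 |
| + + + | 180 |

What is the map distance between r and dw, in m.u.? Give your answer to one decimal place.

The two most frequent reciprocal classes, j r dw and + + +, are the parental types, so the F1 was j r dw / + + +.
The two rarest classes, j r + and + + dw, are the double crossovers. Comparing them with the parentals, only the dw allele has switched, so dw is the middle locus and the order is j – dw – r.
Crossovers in the dw–r interval produce the single-crossover classes j + dw and + r + (38 + 33 = 71) plus the double crossovers (8).
RF(dw–r) = (71 + 8) / 500 = 79/500 = 0.1580 → 15.8 m.u.

15.8 m.u.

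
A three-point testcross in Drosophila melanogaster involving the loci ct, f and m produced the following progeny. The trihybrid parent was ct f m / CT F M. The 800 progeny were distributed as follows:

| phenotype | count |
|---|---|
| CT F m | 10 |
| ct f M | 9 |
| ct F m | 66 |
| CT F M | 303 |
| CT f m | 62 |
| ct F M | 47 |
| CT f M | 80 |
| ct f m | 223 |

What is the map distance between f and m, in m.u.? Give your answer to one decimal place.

The two rarest classes, ct f M and CT F m, are the double crossovers. Comparing them with the parentals, only the m allele has switched, so m is the middle locus and the order is f – m – ct.
Crossovers in the f–m interval produce the single-crossover classes ct F m and CT f M (66 + 80 = 146) plus the double crossovers (19).
RF(f–m) = (146 + 19) / 800 = 165/800 = 0.2062 → 20.6 m.u.

20.6 m.u.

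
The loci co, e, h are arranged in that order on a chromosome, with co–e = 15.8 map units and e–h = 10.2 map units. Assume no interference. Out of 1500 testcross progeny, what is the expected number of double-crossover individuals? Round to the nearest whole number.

24

Map distances give recombination frequencies of 0.158 and 0.102 for the two intervals.
With no interference, expected double-crossover frequency = 0.158 × 0.102 = 0.01612.
Expected number = 0.01612 × 1500 = 24.17 ≈ 24.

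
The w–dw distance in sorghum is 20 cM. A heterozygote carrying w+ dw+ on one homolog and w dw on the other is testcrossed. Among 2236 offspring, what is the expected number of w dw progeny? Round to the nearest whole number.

894

A map distance of 20 cM corresponds to a recombination frequency of 0.200.
The F1 is w+ dw+ / w dw, so w dw is a parental gamete class with expected frequency (1 − r)/2 = 0.800/2 = 0.4000.
Expected number = 0.4000 × 2236 = 894.40 ≈ 894.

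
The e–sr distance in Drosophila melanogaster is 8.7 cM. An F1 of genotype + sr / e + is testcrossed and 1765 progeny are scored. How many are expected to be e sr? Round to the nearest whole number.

A map distance of 8.7 cM corresponds to a recombination frequency of 0.087.
The F1 is + sr / e +, so e sr is a recombinant gamete class with expected frequency r/2 = 0.087/2 = 0.0435.
Expected number = 0.0435 × 1765 = 76.78 ≈ 77.

77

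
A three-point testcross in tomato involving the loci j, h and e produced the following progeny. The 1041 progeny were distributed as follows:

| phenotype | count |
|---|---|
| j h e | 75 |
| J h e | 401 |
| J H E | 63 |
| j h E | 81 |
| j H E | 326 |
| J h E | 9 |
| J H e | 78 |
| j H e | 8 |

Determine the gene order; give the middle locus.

The two most frequent reciprocal classes, J h e and j H E, are the parental types, so the F1 was J h e / j H E.
The two rarest classes, J h E and j H e, are the double crossovers. Comparing them with the parentals, only the e allele has switched, so e is the middle locus and the order is j – e – h.

e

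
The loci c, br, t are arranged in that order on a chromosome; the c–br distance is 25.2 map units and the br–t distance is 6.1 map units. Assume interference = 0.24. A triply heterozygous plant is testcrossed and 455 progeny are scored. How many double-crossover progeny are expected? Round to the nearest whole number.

5

Map distances give recombination frequencies of 0.252 and 0.061 for the two intervals.
With interference 0.24 (so coincidence = 0.76), expected double-crossover frequency = 0.252 × 0.061 × 0.76 = 0.01168.
Expected number = 0.01168 × 455 = 5.32 ≈ 5.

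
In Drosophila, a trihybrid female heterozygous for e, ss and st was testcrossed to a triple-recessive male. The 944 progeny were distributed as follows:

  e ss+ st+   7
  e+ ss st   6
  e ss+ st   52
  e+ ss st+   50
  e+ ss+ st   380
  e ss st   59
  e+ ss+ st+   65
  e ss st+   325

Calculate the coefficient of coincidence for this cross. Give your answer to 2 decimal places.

The two most frequent reciprocal classes, e ss st+ and e+ ss+ st, are the parental types, so the F1 was e ss st+ / e+ ss+ st.
The two rarest classes, e ss+ st+ and e+ ss st, are the double crossovers. Comparing them with the parentals, only the ss allele has switched, so ss is the middle locus and the order is st – ss – e.
st–ss: (124 + 13)/944 = 0.1451; ss–e: (102 + 13)/944 = 0.1218.
Expected DCO frequency = 0.1451 × 0.1218 ≈ 0.01767; observed = 13/944 ≈ 0.01377.
Coefficient of coincidence = 0.01377/0.01767 ≈ 0.78.

0.78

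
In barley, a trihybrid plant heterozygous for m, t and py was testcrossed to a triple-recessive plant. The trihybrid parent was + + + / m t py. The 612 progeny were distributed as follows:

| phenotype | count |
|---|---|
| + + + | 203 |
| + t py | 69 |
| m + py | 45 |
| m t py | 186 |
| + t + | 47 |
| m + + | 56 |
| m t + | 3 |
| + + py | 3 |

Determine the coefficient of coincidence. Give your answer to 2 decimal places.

The two rarest classes, + + py and m t +, are the double crossovers. Comparing them with the parentals, only the py allele has switched, so py is the middle locus and the order is t – py – m.
t–py: (92 + 6)/612 = 0.1601; py–m: (125 + 6)/612 = 0.2141.
Expected DCO frequency = 0.1601 × 0.2141 ≈ 0.03428; observed = 6/612 ≈ 0.00980.
Coefficient of coincidence = 0.00980/0.03428 ≈ 0.29.

0.29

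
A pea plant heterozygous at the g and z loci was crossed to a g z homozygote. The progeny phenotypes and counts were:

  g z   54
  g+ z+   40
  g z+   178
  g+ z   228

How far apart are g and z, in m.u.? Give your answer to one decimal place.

18.8 m.u.

The two most frequent classes, g+ z (228) and g z+ (178), are the parental types, so the F1 was g+ z / g z+.
The recombinant classes are g+ z+ and g z: 40 + 54 = 94.
Recombination frequency = 94/500 = 0.1880 ≈ 18.8%, i.e. 18.8 m.u.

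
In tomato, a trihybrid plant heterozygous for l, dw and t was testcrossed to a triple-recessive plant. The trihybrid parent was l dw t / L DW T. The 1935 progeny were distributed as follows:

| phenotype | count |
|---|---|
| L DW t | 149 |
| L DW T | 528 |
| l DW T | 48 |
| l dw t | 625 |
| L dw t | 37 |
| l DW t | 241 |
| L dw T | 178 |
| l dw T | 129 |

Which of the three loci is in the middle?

The two rarest classes, L dw t and l DW T, are the double crossovers. Comparing them with the parentals, only the l allele has switched, so l is the middle locus and the order is t – l – dw.

l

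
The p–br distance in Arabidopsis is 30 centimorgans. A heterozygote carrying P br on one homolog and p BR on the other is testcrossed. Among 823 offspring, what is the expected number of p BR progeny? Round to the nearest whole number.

288

A map distance of 30 centimorgans corresponds to a recombination frequency of 0.300.
The F1 is P br / p BR, so p BR is a parental gamete class with expected frequency (1 − r)/2 = 0.700/2 = 0.3500.
Expected number = 0.3500 × 823 = 288.05 ≈ 288.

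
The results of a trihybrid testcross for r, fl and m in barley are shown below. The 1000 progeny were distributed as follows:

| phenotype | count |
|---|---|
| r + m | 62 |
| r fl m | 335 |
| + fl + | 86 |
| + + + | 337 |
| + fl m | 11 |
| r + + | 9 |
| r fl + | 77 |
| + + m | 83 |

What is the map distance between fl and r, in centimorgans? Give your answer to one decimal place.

The two most frequent reciprocal classes, r fl m and + + +, are the parental types, so the F1 was r fl m / + + +.
The two rarest classes, + fl m and r + +, are the double crossovers. Comparing them with the parentals, only the r allele has switched, so r is the middle locus and the order is fl – r – m.
Crossovers in the fl–r interval produce the single-crossover classes r + m and + fl + (62 + 86 = 148) plus the double crossovers (20).
RF(fl–r) = (148 + 20) / 1000 = 168/1000 = 0.1680 → 16.8 centimorgans.

16.8 centimorgans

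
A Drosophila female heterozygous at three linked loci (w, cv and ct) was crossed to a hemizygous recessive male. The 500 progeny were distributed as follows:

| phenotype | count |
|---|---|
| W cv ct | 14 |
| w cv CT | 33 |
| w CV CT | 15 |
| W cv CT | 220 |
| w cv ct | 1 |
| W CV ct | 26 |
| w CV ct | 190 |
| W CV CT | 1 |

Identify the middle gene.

cv

The two most frequent reciprocal classes, W cv CT and w CV ct, are the parental types, so the F1 was W cv CT / w CV ct.
The two rarest classes, W CV CT and w cv ct, are the double crossovers. Comparing them with the parentals, only the cv allele has switched, so cv is the middle locus and the order is ct – cv – w.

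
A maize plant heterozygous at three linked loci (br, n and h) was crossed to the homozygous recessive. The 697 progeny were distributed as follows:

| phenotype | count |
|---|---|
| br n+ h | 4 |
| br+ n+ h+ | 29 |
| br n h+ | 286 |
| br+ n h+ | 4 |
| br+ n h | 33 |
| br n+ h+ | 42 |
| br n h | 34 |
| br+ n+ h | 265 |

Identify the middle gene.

The two most frequent reciprocal classes, br+ n+ h and br n h+, are the parental types, so the F1 was br+ n+ h / br n h+.
The two rarest classes, br n+ h and br+ n h+, are the double crossovers. Comparing them with the parentals, only the br allele has switched, so br is the middle locus and the order is h – br – n.

br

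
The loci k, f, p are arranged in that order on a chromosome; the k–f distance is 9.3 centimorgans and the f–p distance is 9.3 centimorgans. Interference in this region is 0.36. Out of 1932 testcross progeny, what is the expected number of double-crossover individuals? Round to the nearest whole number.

Map distances give recombination frequencies of 0.093 and 0.093 for the two intervals.
With interference 0.36 (so coincidence = 0.64), expected double-crossover frequency = 0.093 × 0.093 × 0.64 = 0.00554.
Expected number = 0.00554 × 1932 = 10.69 ≈ 11.

11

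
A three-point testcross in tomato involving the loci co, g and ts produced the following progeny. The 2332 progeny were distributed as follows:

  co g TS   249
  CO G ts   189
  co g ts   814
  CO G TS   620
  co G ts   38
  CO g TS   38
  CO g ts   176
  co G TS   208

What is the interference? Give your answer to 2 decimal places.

The two most frequent reciprocal classes, co g ts and CO G TS, are the parental types, so the F1 was co g ts / CO G TS.
The two rarest classes, co G ts and CO g TS, are the double crossovers. Comparing them with the parentals, only the g allele has switched, so g is the middle locus and the order is ts – g – co.
ts–g: (438 + 76)/2332 = 0.2204; g–co: (384 + 76)/2332 = 0.1973.
Expected DCO frequency = 0.2204 × 0.1973 ≈ 0.04348; observed = 76/2332 ≈ 0.03259.
Coefficient of coincidence = 0.03259/0.04348 ≈ 0.75; interference = 1 − 0.75 = 0.25.

0.25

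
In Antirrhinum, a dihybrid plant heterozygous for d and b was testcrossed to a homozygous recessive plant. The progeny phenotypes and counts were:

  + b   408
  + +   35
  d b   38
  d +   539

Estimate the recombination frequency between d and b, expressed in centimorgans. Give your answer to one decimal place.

The two most frequent classes, + b (408) and d + (539), are the parental types, so the F1 was + b / d +.
The recombinant classes are + + and d b: 35 + 38 = 73.
Recombination frequency = 73/1020 = 0.0716 ≈ 7.2%, i.e. 7.2 centimorgans.

7.2 centimorgans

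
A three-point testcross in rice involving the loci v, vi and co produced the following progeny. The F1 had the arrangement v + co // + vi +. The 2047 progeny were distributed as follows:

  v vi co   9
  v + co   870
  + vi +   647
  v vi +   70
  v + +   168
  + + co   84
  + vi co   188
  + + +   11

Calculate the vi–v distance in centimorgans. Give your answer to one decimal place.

The two rarest classes, v vi co and + + +, are the double crossovers. Comparing them with the parentals, only the vi allele has switched, so vi is the middle locus and the order is v – vi – co.
Crossovers in the v–vi interval produce the single-crossover classes + + co and v vi + (84 + 70 = 154) plus the double crossovers (20).
RF(v–vi) = (154 + 20) / 2047 = 174/2047 = 0.0850 → 8.5 centimorgans.

8.5 centimorgans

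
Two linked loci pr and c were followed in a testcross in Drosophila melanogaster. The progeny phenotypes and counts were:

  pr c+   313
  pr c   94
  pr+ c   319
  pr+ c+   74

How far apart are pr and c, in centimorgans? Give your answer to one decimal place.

The two most frequent classes, pr+ c (319) and pr c+ (313), are the parental types, so the F1 was pr+ c / pr c+.
The recombinant classes are pr+ c+ and pr c: 74 + 94 = 168.
Recombination frequency = 168/800 = 0.2100 ≈ 21.0%, i.e. 21.0 centimorgans.

21.0 centimorgans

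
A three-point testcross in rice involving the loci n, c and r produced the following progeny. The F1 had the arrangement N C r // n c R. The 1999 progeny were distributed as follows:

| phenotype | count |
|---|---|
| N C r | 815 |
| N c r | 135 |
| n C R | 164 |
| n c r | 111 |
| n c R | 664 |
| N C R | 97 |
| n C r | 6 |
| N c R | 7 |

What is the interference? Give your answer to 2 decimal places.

0.62

The two rarest classes, n C r and N c R, are the double crossovers. Comparing them with the parentals, only the n allele has switched, so n is the middle locus and the order is c – n – r.
c–n: (299 + 13)/1999 = 0.1561; n–r: (208 + 13)/1999 = 0.1106.
Expected DCO frequency = 0.1561 × 0.1106 ≈ 0.01726; observed = 13/1999 ≈ 0.00650.
Coefficient of coincidence = 0.00650/0.01726 ≈ 0.38; interference = 1 − 0.38 = 0.62.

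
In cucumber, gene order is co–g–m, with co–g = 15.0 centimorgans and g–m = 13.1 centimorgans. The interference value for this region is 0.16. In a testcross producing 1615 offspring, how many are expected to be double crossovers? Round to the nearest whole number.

27

Map distances give recombination frequencies of 0.150 and 0.131 for the two intervals.
With interference 0.16 (so coincidence = 0.84), expected double-crossover frequency = 0.150 × 0.131 × 0.84 = 0.01651.
Expected number = 0.01651 × 1615 = 26.66 ≈ 27.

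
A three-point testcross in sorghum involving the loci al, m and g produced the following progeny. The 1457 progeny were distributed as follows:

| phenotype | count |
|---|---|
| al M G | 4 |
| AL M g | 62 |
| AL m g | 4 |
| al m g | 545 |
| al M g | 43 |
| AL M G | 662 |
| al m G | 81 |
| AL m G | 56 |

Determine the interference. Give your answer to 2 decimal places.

The two most frequent reciprocal classes, al m g and AL M G, are the parental types, so the F1 was al m g / AL M G.
The two rarest classes, AL m g and al M G, are the double crossovers. Comparing them with the parentals, only the al allele has switched, so al is the middle locus and the order is m – al – g.
m–al: (99 + 8)/1457 = 0.0734; al–g: (143 + 8)/1457 = 0.1036.
Expected DCO frequency = 0.0734 × 0.1036 ≈ 0.00760; observed = 8/1457 ≈ 0.00549.
Coefficient of coincidence = 0.00549/0.00760 ≈ 0.72; interference = 1 − 0.72 = 0.28.

0.28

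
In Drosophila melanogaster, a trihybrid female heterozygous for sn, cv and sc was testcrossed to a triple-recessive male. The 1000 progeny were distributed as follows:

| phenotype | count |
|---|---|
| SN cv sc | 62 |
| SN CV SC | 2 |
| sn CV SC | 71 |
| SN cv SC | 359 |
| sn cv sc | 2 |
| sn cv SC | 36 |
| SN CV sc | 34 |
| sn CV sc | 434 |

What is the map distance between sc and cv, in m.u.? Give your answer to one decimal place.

The two most frequent reciprocal classes, SN cv SC and sn CV sc, are the parental types, so the F1 was SN cv SC / sn CV sc.
The two rarest classes, SN CV SC and sn cv sc, are the double crossovers. Comparing them with the parentals, only the cv allele has switched, so cv is the middle locus and the order is sn – cv – sc.
Crossovers in the cv–sc interval produce the single-crossover classes SN cv sc and sn CV SC (62 + 71 = 133) plus the double crossovers (4).
RF(cv–sc) = (133 + 4) / 1000 = 137/1000 = 0.1370 → 13.7 m.u.

13.7 m.u.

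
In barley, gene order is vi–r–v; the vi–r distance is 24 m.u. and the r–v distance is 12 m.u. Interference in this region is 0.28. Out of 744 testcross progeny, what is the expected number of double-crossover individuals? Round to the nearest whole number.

15

Map distances give recombination frequencies of 0.240 and 0.120 for the two intervals.
With interference 0.28 (so coincidence = 0.72), expected double-crossover frequency = 0.240 × 0.120 × 0.72 = 0.02074.
Expected number = 0.02074 × 744 = 15.43 ≈ 15.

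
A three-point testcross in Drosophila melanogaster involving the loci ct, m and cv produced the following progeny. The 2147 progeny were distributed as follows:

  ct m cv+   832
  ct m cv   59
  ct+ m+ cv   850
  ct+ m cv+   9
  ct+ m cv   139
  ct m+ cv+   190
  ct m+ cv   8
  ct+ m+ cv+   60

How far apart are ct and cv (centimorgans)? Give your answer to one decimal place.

The two most frequent reciprocal classes, ct m cv+ and ct+ m+ cv, are the parental types, so the F1 was ct m cv+ / ct+ m+ cv.
The two rarest classes, ct+ m cv+ and ct m+ cv, are the double crossovers. Comparing them with the parentals, only the ct allele has switched, so ct is the middle locus and the order is cv – ct – m.
Crossovers in the cv–ct interval produce the single-crossover classes ct m cv and ct+ m+ cv+ (59 + 60 = 119) plus the double crossovers (17).
RF(cv–ct) = (119 + 17) / 2147 = 136/2147 = 0.0633 → 6.3 centimorgans.

6.3 centimorgans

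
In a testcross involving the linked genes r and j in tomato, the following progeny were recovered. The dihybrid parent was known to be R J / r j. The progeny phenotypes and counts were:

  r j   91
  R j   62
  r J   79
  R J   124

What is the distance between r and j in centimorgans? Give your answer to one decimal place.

39.6 centimorgans

The recombinant classes are R j and r J: 62 + 79 = 141.
Recombination frequency = 141/356 = 0.3961 ≈ 39.6%, i.e. 39.6 centimorgans.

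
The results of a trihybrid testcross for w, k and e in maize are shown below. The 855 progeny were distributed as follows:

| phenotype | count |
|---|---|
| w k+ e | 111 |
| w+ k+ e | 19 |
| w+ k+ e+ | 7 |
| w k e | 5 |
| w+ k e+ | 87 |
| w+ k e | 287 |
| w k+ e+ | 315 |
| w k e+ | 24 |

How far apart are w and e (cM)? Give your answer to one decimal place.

The two most frequent reciprocal classes, w+ k e and w k+ e+, are the parental types, so the F1 was w+ k e / w k+ e+.
The two rarest classes, w k e and w+ k+ e+, are the double crossovers. Comparing them with the parentals, only the w allele has switched, so w is the middle locus and the order is k – w – e.
Crossovers in the w–e interval produce the single-crossover classes w+ k e+ and w k+ e (87 + 111 = 198) plus the double crossovers (12).
RF(w–e) = (198 + 12) / 855 = 210/855 = 0.2456 → 24.6 cM.

24.6 cM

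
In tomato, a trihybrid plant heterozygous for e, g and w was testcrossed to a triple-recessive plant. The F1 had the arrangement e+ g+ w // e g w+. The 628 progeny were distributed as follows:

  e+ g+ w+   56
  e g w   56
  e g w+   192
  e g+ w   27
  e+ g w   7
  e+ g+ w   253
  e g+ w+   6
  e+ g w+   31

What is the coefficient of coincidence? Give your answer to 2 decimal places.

0.92

The two rarest classes, e+ g w and e g+ w+, are the double crossovers. Comparing them with the parentals, only the g allele has switched, so g is the middle locus and the order is e – g – w.
e–g: (58 + 13)/628 = 0.1131; g–w: (112 + 13)/628 = 0.1990.
Expected DCO frequency = 0.1131 × 0.1990 ≈ 0.02251; observed = 13/628 ≈ 0.02070.
Coefficient of coincidence = 0.02070/0.02251 ≈ 0.92.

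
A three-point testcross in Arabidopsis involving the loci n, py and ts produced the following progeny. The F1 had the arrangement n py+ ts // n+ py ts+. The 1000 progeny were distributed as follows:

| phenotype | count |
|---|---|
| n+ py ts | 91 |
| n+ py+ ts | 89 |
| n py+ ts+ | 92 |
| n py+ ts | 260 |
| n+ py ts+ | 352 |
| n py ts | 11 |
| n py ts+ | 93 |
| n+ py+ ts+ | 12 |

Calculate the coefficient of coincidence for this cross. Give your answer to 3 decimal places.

The two rarest classes, n py ts and n+ py+ ts+, are the double crossovers. Comparing them with the parentals, only the py allele has switched, so py is the middle locus and the order is n – py – ts.
n–py: (182 + 23)/1000 = 0.2050; py–ts: (183 + 23)/1000 = 0.2060.
Expected DCO frequency = 0.2050 × 0.2060 ≈ 0.04223; observed = 23/1000 ≈ 0.02300.
Coefficient of coincidence = 0.02300/0.04223 ≈ 0.545.

0.545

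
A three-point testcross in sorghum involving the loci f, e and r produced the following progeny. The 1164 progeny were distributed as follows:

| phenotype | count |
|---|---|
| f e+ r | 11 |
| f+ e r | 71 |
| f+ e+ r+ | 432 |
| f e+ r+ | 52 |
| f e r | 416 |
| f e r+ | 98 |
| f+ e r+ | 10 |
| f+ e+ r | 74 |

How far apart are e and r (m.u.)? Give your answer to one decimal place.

The two most frequent reciprocal classes, f e r and f+ e+ r+, are the parental types, so the F1 was f e r / f+ e+ r+.
The two rarest classes, f e+ r and f+ e r+, are the double crossovers. Comparing them with the parentals, only the e allele has switched, so e is the middle locus and the order is r – e – f.
Crossovers in the r–e interval produce the single-crossover classes f e r+ and f+ e+ r (98 + 74 = 172) plus the double crossovers (21).
RF(r–e) = (172 + 21) / 1164 = 193/1164 = 0.1658 → 16.6 m.u.

16.6 m.u.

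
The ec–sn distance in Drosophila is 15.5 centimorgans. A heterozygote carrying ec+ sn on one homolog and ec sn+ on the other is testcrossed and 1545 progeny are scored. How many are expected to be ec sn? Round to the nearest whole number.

A map distance of 15.5 centimorgans corresponds to a recombination frequency of 0.155.
The F1 is ec+ sn / ec sn+, so ec sn is a recombinant gamete class with expected frequency r/2 = 0.155/2 = 0.0775.
Expected number = 0.0775 × 1545 = 119.74 ≈ 120.

120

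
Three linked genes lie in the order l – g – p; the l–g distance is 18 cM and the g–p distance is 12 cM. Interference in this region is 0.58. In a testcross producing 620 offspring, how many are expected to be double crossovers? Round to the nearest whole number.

Map distances give recombination frequencies of 0.180 and 0.120 for the two intervals.
With interference 0.58 (so coincidence = 0.42), expected double-crossover frequency = 0.180 × 0.120 × 0.42 = 0.00907.
Expected number = 0.00907 × 620 = 5.62 ≈ 6.

6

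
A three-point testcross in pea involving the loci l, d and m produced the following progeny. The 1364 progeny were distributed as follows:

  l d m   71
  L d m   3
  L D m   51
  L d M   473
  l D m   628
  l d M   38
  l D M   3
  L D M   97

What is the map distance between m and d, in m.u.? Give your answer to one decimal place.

The two most frequent reciprocal classes, L d M and l D m, are the parental types, so the F1 was L d M / l D m.
The two rarest classes, L d m and l D M, are the double crossovers. Comparing them with the parentals, only the m allele has switched, so m is the middle locus and the order is d – m – l.
Crossovers in the d–m interval produce the single-crossover classes L D M and l d m (97 + 71 = 168) plus the double crossovers (6).
RF(d–m) = (168 + 6) / 1364 = 174/1364 = 0.1276 → 12.8 m.u.

12.8 m.u.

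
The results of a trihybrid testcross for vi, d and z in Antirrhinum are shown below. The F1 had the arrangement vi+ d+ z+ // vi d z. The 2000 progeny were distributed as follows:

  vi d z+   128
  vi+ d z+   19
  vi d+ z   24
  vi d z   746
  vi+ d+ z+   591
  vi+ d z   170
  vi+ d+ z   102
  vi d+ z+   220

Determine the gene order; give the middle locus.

The two rarest classes, vi+ d z+ and vi d+ z, are the double crossovers. Comparing them with the parentals, only the d allele has switched, so d is the middle locus and the order is z – d – vi.

d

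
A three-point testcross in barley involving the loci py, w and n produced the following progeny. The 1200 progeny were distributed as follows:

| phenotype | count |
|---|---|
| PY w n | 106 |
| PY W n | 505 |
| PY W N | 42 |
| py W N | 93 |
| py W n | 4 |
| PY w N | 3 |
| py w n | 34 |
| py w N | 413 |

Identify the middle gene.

The two most frequent reciprocal classes, py w N and PY W n, are the parental types, so the F1 was py w N / PY W n.
The two rarest classes, PY w N and py W n, are the double crossovers. Comparing them with the parentals, only the py allele has switched, so py is the middle locus and the order is n – py – w.

py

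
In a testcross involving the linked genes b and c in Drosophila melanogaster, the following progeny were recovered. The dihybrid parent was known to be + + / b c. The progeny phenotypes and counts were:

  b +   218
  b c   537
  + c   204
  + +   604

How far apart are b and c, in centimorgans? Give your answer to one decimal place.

27.0 centimorgans

The recombinant classes are + c and b +: 204 + 218 = 422.
Recombination frequency = 422/1563 = 0.2700 ≈ 27.0%, i.e. 27.0 centimorgans.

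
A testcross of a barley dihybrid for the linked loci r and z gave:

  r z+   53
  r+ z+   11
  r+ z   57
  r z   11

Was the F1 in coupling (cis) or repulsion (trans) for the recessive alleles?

trans

The two most frequent classes are r+ z (57) and r z+ (53); these are the parental (non-recombinant) types.
So the F1 carried r+ z on one chromosome and r z+ on the other — the recessive alleles are on opposite chromosomes (trans / repulsion).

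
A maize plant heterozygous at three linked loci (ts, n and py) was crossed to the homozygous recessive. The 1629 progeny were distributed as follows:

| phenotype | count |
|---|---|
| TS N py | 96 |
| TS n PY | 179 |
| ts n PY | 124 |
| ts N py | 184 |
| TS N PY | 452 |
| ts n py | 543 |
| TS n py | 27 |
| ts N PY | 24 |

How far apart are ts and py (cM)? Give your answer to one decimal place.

The two most frequent reciprocal classes, ts n py and TS N PY, are the parental types, so the F1 was ts n py / TS N PY.
The two rarest classes, TS n py and ts N PY, are the double crossovers. Comparing them with the parentals, only the ts allele has switched, so ts is the middle locus and the order is py – ts – n.
Crossovers in the py–ts interval produce the single-crossover classes ts n PY and TS N py (124 + 96 = 220) plus the double crossovers (51).
RF(py–ts) = (220 + 51) / 1629 = 271/1629 = 0.1664 → 16.6 cM.

16.6 cM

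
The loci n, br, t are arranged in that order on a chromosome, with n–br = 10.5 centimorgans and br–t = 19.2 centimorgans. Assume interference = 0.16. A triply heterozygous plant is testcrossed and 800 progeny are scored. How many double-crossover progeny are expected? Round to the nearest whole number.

Map distances give recombination frequencies of 0.105 and 0.192 for the two intervals.
With interference 0.16 (so coincidence = 0.84), expected double-crossover frequency = 0.105 × 0.192 × 0.84 = 0.01693.
Expected number = 0.01693 × 800 = 13.55 ≈ 14.

14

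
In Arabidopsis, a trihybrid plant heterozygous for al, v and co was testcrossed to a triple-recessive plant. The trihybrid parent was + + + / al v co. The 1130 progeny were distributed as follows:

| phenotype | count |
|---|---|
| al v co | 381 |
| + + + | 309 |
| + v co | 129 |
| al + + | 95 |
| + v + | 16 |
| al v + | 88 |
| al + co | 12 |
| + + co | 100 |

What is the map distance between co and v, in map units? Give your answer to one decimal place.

19.1 map units

The two rarest classes, + v + and al + co, are the double crossovers. Comparing them with the parentals, only the v allele has switched, so v is the middle locus and the order is co – v – al.
Crossovers in the co–v interval produce the single-crossover classes + + co and al v + (100 + 88 = 188) plus the double crossovers (28).
RF(co–v) = (188 + 28) / 1130 = 216/1130 = 0.1912 → 19.1 map units.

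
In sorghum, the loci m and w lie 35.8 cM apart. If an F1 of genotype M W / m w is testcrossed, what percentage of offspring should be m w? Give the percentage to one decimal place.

32.1%

A map distance of 35.8 cM corresponds to a recombination frequency of 0.358.
The F1 is M W / m w, so m w is a parental gamete class with expected frequency (1 − r)/2 = 0.642/2 = 0.3210.
That is 0.3210 = 32.1% of the progeny.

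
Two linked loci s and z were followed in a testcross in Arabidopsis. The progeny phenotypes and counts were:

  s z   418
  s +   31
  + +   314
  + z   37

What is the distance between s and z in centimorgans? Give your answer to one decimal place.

The two most frequent classes, + + (314) and s z (418), are the parental types, so the F1 was + + / s z.
The recombinant classes are + z and s +: 37 + 31 = 68.
Recombination frequency = 68/800 = 0.0850 ≈ 8.5%, i.e. 8.5 centimorgans.

8.5 centimorgans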